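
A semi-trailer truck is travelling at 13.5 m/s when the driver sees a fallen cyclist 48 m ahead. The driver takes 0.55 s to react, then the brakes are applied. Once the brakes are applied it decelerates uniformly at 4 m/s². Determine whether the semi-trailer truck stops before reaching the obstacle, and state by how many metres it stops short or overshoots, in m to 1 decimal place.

Yes — it stops 17.8 m short of the obstacle

Reaction distance = 13.5000 × 0.55 = 7.425 m.
Braking distance = v²/(2a) = 182.250 / 8.000 = 22.781 m.
Total stopping distance = 7.425 + 22.781 = 30.206 m, vs 48 m available — it stops with 48 − 30.206 = 17.794 m to spare.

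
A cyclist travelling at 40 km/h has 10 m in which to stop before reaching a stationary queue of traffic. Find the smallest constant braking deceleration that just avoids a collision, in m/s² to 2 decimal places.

40 km/h ÷ 3.6 = 11.1111 m/s.
v² = 2a·d ⇒ a = v²/(2d) = 11.1111² / (2 × 10.000) = 123.457 / 20.000 = 6.1728 m/s².

Required deceleration ≈ 6.17 m/s²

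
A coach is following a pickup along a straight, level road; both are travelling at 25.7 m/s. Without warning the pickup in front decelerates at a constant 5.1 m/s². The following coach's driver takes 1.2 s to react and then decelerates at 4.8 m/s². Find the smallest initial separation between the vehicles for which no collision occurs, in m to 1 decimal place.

Minimum gap ≈ 34.9 m

Leader travels v²/(2a_L) = 660.490 / 10.200 = 64.754 m before stopping.
Follower covers v·t_r = 25.7000 × 1.2 = 30.840 m while reacting, then v²/(2a_F) = 660.490 / 9.600 = 68.801 m while braking, for a total of 30.840 + 68.801 = 99.641 m.
Since a_F ≤ a_L and the follower starts braking later, the follower is never slower than the leader, so the closest approach is when both have stopped.
Minimum gap = 99.641 − 64.754 = 34.887 m.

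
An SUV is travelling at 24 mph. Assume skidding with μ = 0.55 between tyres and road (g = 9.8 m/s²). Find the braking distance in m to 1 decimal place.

24 mph × 0.44704 = 10.7290 m/s.
a = μg = 0.55 × 9.8 = 5.390 m/s².
Braking distance = v²/(2a) = 10.7290² / (2 × 5.390) = 115.111 / 10.780 = 10.678 m.

Braking distance ≈ 10.7 m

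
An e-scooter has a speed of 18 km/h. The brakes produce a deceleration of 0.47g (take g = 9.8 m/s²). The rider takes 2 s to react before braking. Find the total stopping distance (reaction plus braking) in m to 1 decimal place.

18 km/h ÷ 3.6 = 5.0000 m/s.
a = 0.47 × 9.8 = 4.606 m/s².
Reaction distance = v·t_r = 5.0000 × 2 = 10.000 m.
Braking distance = v²/(2a) = 5.0000² / (2 × 4.606) = 25.000 / 9.212 = 2.714 m.
Total = 10.000 + 2.714 = 12.714 m.

Total stopping distance ≈ 12.7 m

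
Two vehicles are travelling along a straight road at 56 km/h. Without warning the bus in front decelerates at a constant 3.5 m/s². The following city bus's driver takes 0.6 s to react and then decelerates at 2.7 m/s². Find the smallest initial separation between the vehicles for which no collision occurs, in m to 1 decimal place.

Minimum gap ≈ 19.6 m

56 km/h ÷ 3.6 = 15.5556 m/s.
Leader travels v²/(2a_L) = 241.977 / 7.000 = 34.568 m before stopping.
Follower covers v·t_r = 15.5556 × 0.6 = 9.333 m while reacting, then v²/(2a_F) = 241.977 / 5.400 = 44.811 m while braking, for a total of 9.333 + 44.811 = 54.144 m.
Since a_F ≤ a_L and the follower starts braking later, the follower is never slower than the leader, so the closest approach is when both have stopped.
Minimum gap = 54.144 − 34.568 = 19.576 m.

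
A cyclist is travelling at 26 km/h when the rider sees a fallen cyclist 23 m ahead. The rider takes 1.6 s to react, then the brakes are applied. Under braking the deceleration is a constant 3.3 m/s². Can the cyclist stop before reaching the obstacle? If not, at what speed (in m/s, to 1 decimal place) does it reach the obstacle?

Yes — it stops about 3.5 m short of the obstacle, so it never reaches it

26 km/h ÷ 3.6 = 7.2222 m/s.
Reaction distance = 7.2222 × 1.6 = 11.556 m.
Braking distance = v²/(2a) = 52.160 / 6.600 = 7.903 m.
Total stopping distance = 11.556 + 7.903 = 19.459 m, vs 23 m available — it stops with 23 − 19.459 = 3.541 m to spare.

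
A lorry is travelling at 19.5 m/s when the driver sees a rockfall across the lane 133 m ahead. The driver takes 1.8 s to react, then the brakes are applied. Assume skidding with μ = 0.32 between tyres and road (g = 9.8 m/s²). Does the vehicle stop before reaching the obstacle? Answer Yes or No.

a = μg = 0.32 × 9.8 = 3.136 m/s².
Reaction distance = 19.5000 × 1.8 = 35.100 m.
Braking distance = v²/(2a) = 380.250 / 6.272 = 60.627 m.
Total stopping distance = 35.100 + 60.627 = 95.727 m, vs 133 m available — it stops with 133 − 95.727 = 37.273 m to spare.

Yes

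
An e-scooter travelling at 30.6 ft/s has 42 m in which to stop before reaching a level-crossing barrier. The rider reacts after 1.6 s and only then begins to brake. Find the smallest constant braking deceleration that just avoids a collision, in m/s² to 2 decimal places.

Required deceleration ≈ 1.61 m/s²

30.6 ft/s × 0.3048 = 9.3269 m/s.
Distance covered during reaction = 9.3269 × 1.6 = 14.923 m.
Distance available for braking: 42 − 14.923 = 27.077 m.
v² = 2a·d ⇒ a = v²/(2d) = 9.3269² / (2 × 27.077) = 86.991 / 54.154 = 1.6064 m/s².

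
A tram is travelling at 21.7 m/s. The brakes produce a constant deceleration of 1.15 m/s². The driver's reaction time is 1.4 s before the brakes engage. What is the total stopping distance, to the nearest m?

Total stopping distance ≈ 235 m

Reaction distance = v·t_r = 21.7000 × 1.4 = 30.380 m.
Braking distance = v²/(2a) = 21.7000² / (2 × 1.150) = 470.890 / 2.300 = 204.735 m.
Total = 30.380 + 204.735 = 235.115 m.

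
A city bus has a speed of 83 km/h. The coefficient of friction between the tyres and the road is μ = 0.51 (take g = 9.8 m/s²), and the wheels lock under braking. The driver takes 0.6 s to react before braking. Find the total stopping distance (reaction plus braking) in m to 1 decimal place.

Total stopping distance ≈ 67.0 m

83 km/h ÷ 3.6 = 23.0556 m/s.
a = μg = 0.51 × 9.8 = 4.998 m/s².
Reaction distance = v·t_r = 23.0556 × 0.6 = 13.833 m.
Braking distance = v²/(2a) = 23.0556² / (2 × 4.998) = 531.561 / 9.996 = 53.177 m.
Total = 13.833 + 53.177 = 67.010 m.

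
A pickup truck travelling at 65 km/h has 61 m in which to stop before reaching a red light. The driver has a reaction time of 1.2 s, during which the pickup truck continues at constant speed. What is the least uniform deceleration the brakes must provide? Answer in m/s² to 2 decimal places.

65 km/h ÷ 3.6 = 18.0556 m/s.
Distance covered during reaction = 18.0556 × 1.2 = 21.667 m.
Distance available for braking: 61 − 21.667 = 39.333 m.
v² = 2a·d ⇒ a = v²/(2d) = 18.0556² / (2 × 39.333) = 326.005 / 78.666 = 4.1442 m/s².

Required deceleration ≈ 4.14 m/s²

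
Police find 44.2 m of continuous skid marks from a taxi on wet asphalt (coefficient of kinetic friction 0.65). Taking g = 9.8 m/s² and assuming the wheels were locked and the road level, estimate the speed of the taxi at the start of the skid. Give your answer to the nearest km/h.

Deceleration a = μg = 0.65 × 9.8 = 6.370 m/s².
v = √(2a·d) = √(2 × 6.370 × 44.2) = √563.108 = 23.7299 m/s.
= 23.7299 × 3.6 = 85.428 km/h.

Initial speed ≈ 85 km/h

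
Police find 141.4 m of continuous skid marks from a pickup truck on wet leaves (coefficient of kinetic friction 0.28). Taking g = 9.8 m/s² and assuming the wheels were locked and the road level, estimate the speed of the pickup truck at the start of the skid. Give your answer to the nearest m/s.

Initial speed ≈ 28 m/s

Deceleration a = μg = 0.28 × 9.8 = 2.744 m/s².
v = √(2a·d) = √(2 × 2.744 × 141.4) = √776.003 = 27.8568 m/s.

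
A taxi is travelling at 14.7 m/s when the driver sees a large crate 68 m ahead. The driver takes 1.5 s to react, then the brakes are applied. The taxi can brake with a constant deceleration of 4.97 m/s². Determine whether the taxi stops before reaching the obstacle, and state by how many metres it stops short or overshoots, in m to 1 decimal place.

Reaction distance = 14.7000 × 1.5 = 22.050 m.
Braking distance = v²/(2a) = 216.090 / 9.940 = 21.739 m.
Total stopping distance = 22.050 + 21.739 = 43.789 m, vs 68 m available — it stops with 68 − 43.789 = 24.211 m to spare.

Yes — it stops 24.2 m short of the obstacle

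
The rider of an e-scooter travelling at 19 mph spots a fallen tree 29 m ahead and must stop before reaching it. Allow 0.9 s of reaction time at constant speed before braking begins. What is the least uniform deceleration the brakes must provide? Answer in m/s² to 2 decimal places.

19 mph × 0.44704 = 8.4938 m/s.
Distance covered during reaction = 8.4938 × 0.9 = 7.644 m.
Distance available for braking: 29 − 7.644 = 21.356 m.
v² = 2a·d ⇒ a = v²/(2d) = 8.4938² / (2 × 21.356) = 72.145 / 42.712 = 1.6891 m/s².

Required deceleration ≈ 1.69 m/s²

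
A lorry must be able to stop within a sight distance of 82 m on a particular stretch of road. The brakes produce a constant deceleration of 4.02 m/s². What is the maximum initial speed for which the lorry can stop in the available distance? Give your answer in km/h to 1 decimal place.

v²/(2a) = d ⇒ v = √(2 × 4.020 × 82) = √659.28 = 25.6764 m/s.
25.6764 m/s × 3.6 = 92.435 km/h.

Maximum speed ≈ 92.4 km/h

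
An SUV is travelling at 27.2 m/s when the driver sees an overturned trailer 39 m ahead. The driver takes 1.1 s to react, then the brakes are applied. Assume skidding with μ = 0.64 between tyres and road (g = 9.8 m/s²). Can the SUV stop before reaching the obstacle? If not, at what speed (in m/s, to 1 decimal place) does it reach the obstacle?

a = μg = 0.64 × 9.8 = 6.272 m/s².
Reaction distance = 27.2000 × 1.1 = 29.920 m.
Braking distance needed to stop: v²/(2a) = 739.840 / 12.544 = 58.980 m, so total needed = 29.920 + 58.980 = 88.900 m > 39 m — it cannot stop.
Distance remaining when braking begins: 39 − 29.920 = 9.080 m.
v² = v₀² − 2a·d = 739.840 − 2 × 6.272 × 9.080 = 625.940 m²/s².
v = √625.940 = 25.019 m/s.

No — it strikes the obstacle at 25.0 m/s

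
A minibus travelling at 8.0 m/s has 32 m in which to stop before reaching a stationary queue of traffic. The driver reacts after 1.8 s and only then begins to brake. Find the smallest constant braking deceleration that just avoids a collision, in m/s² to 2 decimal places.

Distance covered during reaction = 8.0000 × 1.8 = 14.400 m.
Distance available for braking: 32 − 14.400 = 17.600 m.
v² = 2a·d ⇒ a = v²/(2d) = 8.0000² / (2 × 17.600) = 64.000 / 35.200 = 1.8182 m/s².

Required deceleration ≈ 1.82 m/s²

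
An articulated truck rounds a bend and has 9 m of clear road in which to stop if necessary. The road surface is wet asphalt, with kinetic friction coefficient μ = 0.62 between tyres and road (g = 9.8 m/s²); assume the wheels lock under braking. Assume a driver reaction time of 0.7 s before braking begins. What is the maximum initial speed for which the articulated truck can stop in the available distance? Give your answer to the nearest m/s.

a = μg = 0.62 × 9.8 = 6.076 m/s².
Stopping distance: v·t_r + v²/(2a) = 9 with t_r = 0.7 s and a = 6.076 m/s².
So v² + 8.506 v − 109.37 = 0.
Positive root: v = −a·t_r + √((a·t_r)² + 2a·d) = −4.253 + √(18.088 + 109.37) = 7.0367 m/s.

Maximum speed ≈ 7 m/s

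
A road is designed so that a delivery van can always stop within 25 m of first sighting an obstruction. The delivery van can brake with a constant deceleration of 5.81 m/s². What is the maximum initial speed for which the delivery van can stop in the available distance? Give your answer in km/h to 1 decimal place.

Maximum speed ≈ 61.4 km/h

v²/(2a) = d ⇒ v = √(2 × 5.810 × 25) = √290.50 = 17.0441 m/s.
17.0441 m/s × 3.6 = 61.359 km/h.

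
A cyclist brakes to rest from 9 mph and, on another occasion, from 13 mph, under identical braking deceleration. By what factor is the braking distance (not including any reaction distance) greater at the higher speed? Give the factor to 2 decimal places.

Factor ≈ 2.09

Braking distance d = v²/(2a), so with a fixed, d ∝ v².
Factor = (13/9)² = 1.4444² = 2.0863.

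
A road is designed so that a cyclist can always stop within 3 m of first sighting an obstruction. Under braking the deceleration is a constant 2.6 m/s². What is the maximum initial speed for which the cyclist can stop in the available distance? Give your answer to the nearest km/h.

Maximum speed ≈ 14 km/h

v²/(2a) = d ⇒ v = √(2 × 2.600 × 3) = √15.60 = 3.9497 m/s.
3.9497 m/s × 3.6 = 14.219 km/h.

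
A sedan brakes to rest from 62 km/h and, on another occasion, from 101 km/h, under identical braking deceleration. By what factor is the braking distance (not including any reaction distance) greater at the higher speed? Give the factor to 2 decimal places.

Braking distance d = v²/(2a), so with a fixed, d ∝ v².
Factor = (101/62)² = 1.6290² = 2.6536.

Factor ≈ 2.65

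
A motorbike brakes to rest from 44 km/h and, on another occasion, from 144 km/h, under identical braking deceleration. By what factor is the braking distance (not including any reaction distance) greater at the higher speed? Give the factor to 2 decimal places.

Braking distance d = v²/(2a), so with a fixed, d ∝ v².
Factor = (144/44)² = 3.2727² = 10.7106.

Factor ≈ 10.71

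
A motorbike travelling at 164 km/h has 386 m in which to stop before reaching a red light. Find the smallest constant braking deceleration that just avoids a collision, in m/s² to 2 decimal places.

Required deceleration ≈ 2.69 m/s²

164 km/h ÷ 3.6 = 45.5556 m/s.
v² = 2a·d ⇒ a = v²/(2d) = 45.5556² / (2 × 386.000) = 2075.313 / 772.000 = 2.6882 m/s².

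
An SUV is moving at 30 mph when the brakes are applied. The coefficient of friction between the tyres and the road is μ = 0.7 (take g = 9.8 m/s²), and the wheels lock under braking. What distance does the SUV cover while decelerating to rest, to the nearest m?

30 mph × 0.44704 = 13.4112 m/s.
a = μg = 0.7 × 9.8 = 6.860 m/s².
Braking distance = v²/(2a) = 13.4112² / (2 × 6.860) = 179.860 / 13.720 = 13.109 m.

Braking distance ≈ 13 m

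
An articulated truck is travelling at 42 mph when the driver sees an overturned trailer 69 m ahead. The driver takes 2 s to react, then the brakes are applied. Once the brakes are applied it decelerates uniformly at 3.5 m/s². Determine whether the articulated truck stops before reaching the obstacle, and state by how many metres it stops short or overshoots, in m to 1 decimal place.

No — it overshoots by 18.9 m

42 mph × 0.44704 = 18.7757 m/s.
Reaction distance = 18.7757 × 2 = 37.551 m.
Braking distance = v²/(2a) = 352.527 / 7.000 = 50.361 m.
Total stopping distance = 37.551 + 50.361 = 87.912 m, vs 69 m available — it cannot stop in time and overshoots by 87.912 − 69 = 18.912 m.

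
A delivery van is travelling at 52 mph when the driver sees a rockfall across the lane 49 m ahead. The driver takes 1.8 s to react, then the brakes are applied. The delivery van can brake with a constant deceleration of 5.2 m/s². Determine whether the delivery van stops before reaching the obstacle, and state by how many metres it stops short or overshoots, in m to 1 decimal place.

No — it overshoots by 44.8 m

52 mph × 0.44704 = 23.2461 m/s.
Reaction distance = 23.2461 × 1.8 = 41.843 m.
Braking distance = v²/(2a) = 540.381 / 10.400 = 51.960 m.
Total stopping distance = 41.843 + 51.960 = 93.803 m, vs 49 m available — it cannot stop in time and overshoots by 93.803 − 49 = 44.803 m.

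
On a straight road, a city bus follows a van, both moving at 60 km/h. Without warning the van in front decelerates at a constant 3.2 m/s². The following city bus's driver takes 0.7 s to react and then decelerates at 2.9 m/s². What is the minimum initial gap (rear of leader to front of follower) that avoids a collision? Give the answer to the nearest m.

60 km/h ÷ 3.6 = 16.6667 m/s.
Leader travels v²/(2a_L) = 277.779 / 6.400 = 43.403 m before stopping.
Follower covers v·t_r = 16.6667 × 0.7 = 11.667 m while reacting, then v²/(2a_F) = 277.779 / 5.800 = 47.893 m while braking, for a total of 11.667 + 47.893 = 59.560 m.
Since a_F ≤ a_L and the follower starts braking later, the follower is never slower than the leader, so the closest approach is when both have stopped.
Minimum gap = 59.560 − 43.403 = 16.157 m.

Minimum gap ≈ 16 m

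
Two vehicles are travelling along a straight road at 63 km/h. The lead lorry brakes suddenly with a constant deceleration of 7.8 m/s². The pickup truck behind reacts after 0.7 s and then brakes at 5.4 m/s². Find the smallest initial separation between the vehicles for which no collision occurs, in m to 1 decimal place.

63 km/h ÷ 3.6 = 17.5000 m/s.
Leader travels v²/(2a_L) = 306.250 / 15.600 = 19.631 m before stopping.
Follower covers v·t_r = 17.5000 × 0.7 = 12.250 m while reacting, then v²/(2a_F) = 306.250 / 10.800 = 28.356 m while braking, for a total of 12.250 + 28.356 = 40.606 m.
Since a_F ≤ a_L and the follower starts braking later, the follower is never slower than the leader, so the closest approach is when both have stopped.
Minimum gap = 40.606 − 19.631 = 20.975 m.

Minimum gap ≈ 21.0 m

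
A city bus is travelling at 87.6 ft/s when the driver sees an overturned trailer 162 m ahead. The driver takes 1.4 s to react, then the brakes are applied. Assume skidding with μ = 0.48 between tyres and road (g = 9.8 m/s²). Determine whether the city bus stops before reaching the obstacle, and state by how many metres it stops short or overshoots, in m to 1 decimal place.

Yes — it stops 48.8 m short of the obstacle

87.6 ft/s × 0.3048 = 26.7005 m/s.
a = μg = 0.48 × 9.8 = 4.704 m/s².
Reaction distance = 26.7005 × 1.4 = 37.381 m.
Braking distance = v²/(2a) = 712.917 / 9.408 = 75.778 m.
Total stopping distance = 37.381 + 75.778 = 113.159 m, vs 162 m available — it stops with 162 − 113.159 = 48.841 m to spare.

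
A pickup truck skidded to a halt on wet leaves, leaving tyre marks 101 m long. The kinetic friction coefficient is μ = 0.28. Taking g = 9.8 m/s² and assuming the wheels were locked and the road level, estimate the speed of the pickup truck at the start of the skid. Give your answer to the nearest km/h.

Deceleration a = μg = 0.28 × 9.8 = 2.744 m/s².
v = √(2a·d) = √(2 × 2.744 × 101) = √554.288 = 23.5433 m/s.
= 23.5433 × 3.6 = 84.756 km/h.

Initial speed ≈ 85 km/h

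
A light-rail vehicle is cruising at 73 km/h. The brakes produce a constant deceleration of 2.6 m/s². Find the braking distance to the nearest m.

Braking distance ≈ 79 m

73 km/h ÷ 3.6 = 20.2778 m/s.
Braking distance = v²/(2a) = 20.2778² / (2 × 2.600) = 411.189 / 5.200 = 79.075 m.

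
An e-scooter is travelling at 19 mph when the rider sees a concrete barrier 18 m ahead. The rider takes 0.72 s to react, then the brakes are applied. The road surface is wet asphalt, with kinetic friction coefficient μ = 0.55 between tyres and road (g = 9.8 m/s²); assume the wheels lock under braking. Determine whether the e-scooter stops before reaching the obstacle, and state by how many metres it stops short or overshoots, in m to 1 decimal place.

Yes — it stops 5.2 m short of the obstacle

19 mph × 0.44704 = 8.4938 m/s.
a = μg = 0.55 × 9.8 = 5.390 m/s².
Reaction distance = 8.4938 × 0.72 = 6.116 m.
Braking distance = v²/(2a) = 72.145 / 10.780 = 6.692 m.
Total stopping distance = 6.116 + 6.692 = 12.808 m, vs 18 m available — it stops with 18 − 12.808 = 5.192 m to spare.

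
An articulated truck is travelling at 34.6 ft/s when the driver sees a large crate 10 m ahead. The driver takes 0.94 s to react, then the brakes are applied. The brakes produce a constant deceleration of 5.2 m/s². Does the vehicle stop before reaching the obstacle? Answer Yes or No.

No

34.6 ft/s × 0.3048 = 10.5461 m/s.
Reaction distance = 10.5461 × 0.94 = 9.913 m.
Braking distance = v²/(2a) = 111.220 / 10.400 = 10.694 m.
Total stopping distance = 9.913 + 10.694 = 20.607 m, vs 10 m available — it cannot stop in time and overshoots by 20.607 − 10 = 10.607 m.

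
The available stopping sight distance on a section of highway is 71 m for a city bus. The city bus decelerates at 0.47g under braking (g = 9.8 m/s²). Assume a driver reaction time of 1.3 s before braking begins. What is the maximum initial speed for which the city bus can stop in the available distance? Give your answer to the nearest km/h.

Maximum speed ≈ 73 km/h

a = 0.47 × 9.8 = 4.606 m/s².
Stopping distance: v·t_r + v²/(2a) = 71 with t_r = 1.3 s and a = 4.606 m/s².
So v² + 11.976 v − 654.05 = 0.
Positive root: v = −a·t_r + √((a·t_r)² + 2a·d) = −5.988 + √(35.856 + 654.05) = 20.2781 m/s.
20.2781 m/s × 3.6 = 73.001 km/h.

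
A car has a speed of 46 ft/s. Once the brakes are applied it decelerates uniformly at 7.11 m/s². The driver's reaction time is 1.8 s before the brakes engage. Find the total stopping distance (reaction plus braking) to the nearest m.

Total stopping distance ≈ 39 m

46 ft/s × 0.3048 = 14.0208 m/s.
Reaction distance = v·t_r = 14.0208 × 1.8 = 25.237 m.
Braking distance = v²/(2a) = 14.0208² / (2 × 7.110) = 196.583 / 14.220 = 13.824 m.
Total = 25.237 + 13.824 = 39.061 m.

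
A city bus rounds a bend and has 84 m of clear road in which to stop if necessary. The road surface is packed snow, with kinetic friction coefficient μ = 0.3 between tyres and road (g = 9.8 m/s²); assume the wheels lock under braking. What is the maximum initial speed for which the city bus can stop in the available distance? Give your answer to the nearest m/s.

Maximum speed ≈ 22 m/s

a = μg = 0.3 × 9.8 = 2.940 m/s².
v²/(2a) = d ⇒ v = √(2 × 2.940 × 84) = √493.92 = 22.2243 m/s.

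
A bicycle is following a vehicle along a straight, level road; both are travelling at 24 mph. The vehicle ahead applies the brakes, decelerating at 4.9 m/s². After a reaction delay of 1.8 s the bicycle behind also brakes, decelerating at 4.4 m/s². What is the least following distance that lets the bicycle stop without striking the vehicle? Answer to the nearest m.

Minimum gap ≈ 21 m

24 mph × 0.44704 = 10.7290 m/s.
Leader travels v²/(2a_L) = 115.111 / 9.800 = 11.746 m before stopping.
Follower covers v·t_r = 10.7290 × 1.8 = 19.312 m while reacting, then v²/(2a_F) = 115.111 / 8.800 = 13.081 m while braking, for a total of 19.312 + 13.081 = 32.393 m.
Since a_F ≤ a_L and the follower starts braking later, the follower is never slower than the leader, so the closest approach is when both have stopped.
Minimum gap = 32.393 − 11.746 = 20.647 m.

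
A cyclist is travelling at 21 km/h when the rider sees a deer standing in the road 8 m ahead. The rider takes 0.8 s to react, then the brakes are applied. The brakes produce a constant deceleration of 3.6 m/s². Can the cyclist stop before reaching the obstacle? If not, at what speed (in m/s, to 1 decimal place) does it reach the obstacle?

21 km/h ÷ 3.6 = 5.8333 m/s.
Reaction distance = 5.8333 × 0.8 = 4.667 m.
Braking distance needed to stop: v²/(2a) = 34.027 / 7.200 = 4.726 m, so total needed = 4.667 + 4.726 = 9.393 m > 8 m — it cannot stop.
Distance remaining when braking begins: 8 − 4.667 = 3.333 m.
v² = v₀² − 2a·d = 34.027 − 2 × 3.600 × 3.333 = 10.029 m²/s².
v = √10.029 = 3.167 m/s.

No — it strikes the obstacle at 3.2 m/s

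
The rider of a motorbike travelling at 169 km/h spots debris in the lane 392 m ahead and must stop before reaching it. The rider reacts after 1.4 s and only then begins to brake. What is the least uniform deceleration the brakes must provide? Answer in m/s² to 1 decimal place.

169 km/h ÷ 3.6 = 46.9444 m/s.
Distance covered during reaction = 46.9444 × 1.4 = 65.722 m.
Distance available for braking: 392 − 65.722 = 326.278 m.
v² = 2a·d ⇒ a = v²/(2d) = 46.9444² / (2 × 326.278) = 2203.777 / 652.556 = 3.3771 m/s².

Required deceleration ≈ 3.4 m/s²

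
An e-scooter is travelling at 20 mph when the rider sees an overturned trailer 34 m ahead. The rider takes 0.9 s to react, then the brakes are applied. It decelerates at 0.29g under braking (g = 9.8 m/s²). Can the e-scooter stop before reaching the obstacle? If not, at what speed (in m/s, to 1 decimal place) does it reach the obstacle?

Yes — it stops about 11.9 m short of the obstacle, so it never reaches it

20 mph × 0.44704 = 8.9408 m/s.
a = 0.29 × 9.8 = 2.842 m/s².
Reaction distance = 8.9408 × 0.9 = 8.047 m.
Braking distance = v²/(2a) = 79.938 / 5.684 = 14.064 m.
Total stopping distance = 8.047 + 14.064 = 22.111 m, vs 34 m available — it stops with 34 − 22.111 = 11.889 m to spare.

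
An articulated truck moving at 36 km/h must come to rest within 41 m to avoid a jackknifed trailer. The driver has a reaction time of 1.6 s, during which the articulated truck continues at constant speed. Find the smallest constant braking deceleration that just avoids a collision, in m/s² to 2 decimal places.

Required deceleration ≈ 2.00 m/s²

36 km/h ÷ 3.6 = 10.0000 m/s.
Distance covered during reaction = 10.0000 × 1.6 = 16.000 m.
Distance available for braking: 41 − 16.000 = 25.000 m.
v² = 2a·d ⇒ a = v²/(2d) = 10.0000² / (2 × 25.000) = 100.000 / 50.000 = 2.0000 m/s².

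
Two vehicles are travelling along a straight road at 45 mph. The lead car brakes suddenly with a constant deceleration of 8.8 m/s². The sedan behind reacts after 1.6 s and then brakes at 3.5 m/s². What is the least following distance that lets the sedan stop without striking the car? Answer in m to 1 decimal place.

45 mph × 0.44704 = 20.1168 m/s.
Leader travels v²/(2a_L) = 404.686 / 17.600 = 22.994 m before stopping.
Follower covers v·t_r = 20.1168 × 1.6 = 32.187 m while reacting, then v²/(2a_F) = 404.686 / 7.000 = 57.812 m while braking, for a total of 32.187 + 57.812 = 89.999 m.
Since a_F ≤ a_L and the follower starts braking later, the follower is never slower than the leader, so the closest approach is when both have stopped.
Minimum gap = 89.999 − 22.994 = 67.005 m.

Minimum gap ≈ 67.0 m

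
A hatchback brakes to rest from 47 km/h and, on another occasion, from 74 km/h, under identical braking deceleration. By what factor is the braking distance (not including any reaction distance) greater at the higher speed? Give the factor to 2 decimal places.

Braking distance d = v²/(2a), so with a fixed, d ∝ v².
Factor = (74/47)² = 1.5745² = 2.4791.

Factor ≈ 2.48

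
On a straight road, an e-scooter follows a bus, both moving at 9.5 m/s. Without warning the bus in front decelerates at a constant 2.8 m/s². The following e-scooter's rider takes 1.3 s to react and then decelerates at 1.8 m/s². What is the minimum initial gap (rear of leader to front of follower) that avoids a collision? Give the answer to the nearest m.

Minimum gap ≈ 21 m

Leader travels v²/(2a_L) = 90.250 / 5.600 = 16.116 m before stopping.
Follower covers v·t_r = 9.5000 × 1.3 = 12.350 m while reacting, then v²/(2a_F) = 90.250 / 3.600 = 25.069 m while braking, for a total of 12.350 + 25.069 = 37.419 m.
Since a_F ≤ a_L and the follower starts braking later, the follower is never slower than the leader, so the closest approach is when both have stopped.
Minimum gap = 37.419 − 16.116 = 21.303 m.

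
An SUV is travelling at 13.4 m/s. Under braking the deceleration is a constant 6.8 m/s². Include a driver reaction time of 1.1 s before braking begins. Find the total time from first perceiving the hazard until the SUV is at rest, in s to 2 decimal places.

Total time ≈ 3.07 s

Braking time = v/a = 13.4000 / 6.800 = 1.971 s.
Total = 1.1 + 1.971 = 3.071 s.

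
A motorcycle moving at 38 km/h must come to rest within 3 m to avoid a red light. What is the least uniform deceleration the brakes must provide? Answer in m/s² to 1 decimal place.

38 km/h ÷ 3.6 = 10.5556 m/s.
v² = 2a·d ⇒ a = v²/(2d) = 10.5556² / (2 × 3.000) = 111.421 / 6.000 = 18.5702 m/s².

Required deceleration ≈ 18.6 m/s²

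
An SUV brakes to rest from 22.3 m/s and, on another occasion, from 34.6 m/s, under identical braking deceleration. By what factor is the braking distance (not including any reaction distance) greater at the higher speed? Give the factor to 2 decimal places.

Factor ≈ 2.41

Braking distance d = v²/(2a), so with a fixed, d ∝ v².
Factor = (34.6/22.3)² = 1.5516² = 2.4075.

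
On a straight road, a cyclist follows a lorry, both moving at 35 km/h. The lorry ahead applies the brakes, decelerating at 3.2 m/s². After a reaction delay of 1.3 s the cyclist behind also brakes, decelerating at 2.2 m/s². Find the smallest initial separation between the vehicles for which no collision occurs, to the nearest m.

Minimum gap ≈ 19 m

35 km/h ÷ 3.6 = 9.7222 m/s.
Leader travels v²/(2a_L) = 94.521 / 6.400 = 14.769 m before stopping.
Follower covers v·t_r = 9.7222 × 1.3 = 12.639 m while reacting, then v²/(2a_F) = 94.521 / 4.400 = 21.482 m while braking, for a total of 12.639 + 21.482 = 34.121 m.
Since a_F ≤ a_L and the follower starts braking later, the follower is never slower than the leader, so the closest approach is when both have stopped.
Minimum gap = 34.121 − 14.769 = 19.352 m.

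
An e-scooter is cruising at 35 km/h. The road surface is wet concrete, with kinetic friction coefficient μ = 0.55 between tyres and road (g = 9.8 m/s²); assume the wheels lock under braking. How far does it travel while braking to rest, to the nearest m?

Braking distance ≈ 9 m

35 km/h ÷ 3.6 = 9.7222 m/s.
a = μg = 0.55 × 9.8 = 5.390 m/s².
Braking distance = v²/(2a) = 9.7222² / (2 × 5.390) = 94.521 / 10.780 = 8.768 m.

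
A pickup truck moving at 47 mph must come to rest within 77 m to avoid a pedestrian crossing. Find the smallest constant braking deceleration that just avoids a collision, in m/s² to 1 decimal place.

Required deceleration ≈ 2.9 m/s²

47 mph × 0.44704 = 21.0109 m/s.
v² = 2a·d ⇒ a = v²/(2d) = 21.0109² / (2 × 77.000) = 441.458 / 154.000 = 2.8666 m/s².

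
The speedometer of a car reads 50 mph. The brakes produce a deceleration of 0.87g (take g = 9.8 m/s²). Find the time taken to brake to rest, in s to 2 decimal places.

Braking time ≈ 2.62 s

50 mph × 0.44704 = 22.3520 m/s.
a = 0.87 × 9.8 = 8.526 m/s².
Braking time = v/a = 22.3520 / 8.526 = 2.622 s.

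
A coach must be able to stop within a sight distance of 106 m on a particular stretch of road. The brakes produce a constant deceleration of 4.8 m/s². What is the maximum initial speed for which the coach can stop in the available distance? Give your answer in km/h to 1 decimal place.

Maximum speed ≈ 114.8 km/h

v²/(2a) = d ⇒ v = √(2 × 4.800 × 106) = √1017.60 = 31.8998 m/s.
31.8998 m/s × 3.6 = 114.839 km/h.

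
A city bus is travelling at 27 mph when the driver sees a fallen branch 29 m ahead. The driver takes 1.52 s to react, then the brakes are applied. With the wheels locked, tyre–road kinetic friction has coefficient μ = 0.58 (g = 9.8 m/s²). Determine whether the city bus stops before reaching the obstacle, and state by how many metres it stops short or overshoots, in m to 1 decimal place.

No — it overshoots by 2.2 m

27 mph × 0.44704 = 12.0701 m/s.
a = μg = 0.58 × 9.8 = 5.684 m/s².
Reaction distance = 12.0701 × 1.52 = 18.347 m.
Braking distance = v²/(2a) = 145.687 / 11.368 = 12.816 m.
Total stopping distance = 18.347 + 12.816 = 31.163 m, vs 29 m available — it cannot stop in time and overshoots by 31.163 − 29 = 2.163 m.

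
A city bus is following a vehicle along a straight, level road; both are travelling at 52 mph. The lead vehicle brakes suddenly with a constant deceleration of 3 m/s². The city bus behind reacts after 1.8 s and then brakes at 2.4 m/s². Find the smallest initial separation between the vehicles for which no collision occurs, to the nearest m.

Minimum gap ≈ 64 m

52 mph × 0.44704 = 23.2461 m/s.
Leader travels v²/(2a_L) = 540.381 / 6.000 = 90.063 m before stopping.
Follower covers v·t_r = 23.2461 × 1.8 = 41.843 m while reacting, then v²/(2a_F) = 540.381 / 4.800 = 112.579 m while braking, for a total of 41.843 + 112.579 = 154.422 m.
Since a_F ≤ a_L and the follower starts braking later, the follower is never slower than the leader, so the closest approach is when both have stopped.
Minimum gap = 154.422 − 90.063 = 64.359 m.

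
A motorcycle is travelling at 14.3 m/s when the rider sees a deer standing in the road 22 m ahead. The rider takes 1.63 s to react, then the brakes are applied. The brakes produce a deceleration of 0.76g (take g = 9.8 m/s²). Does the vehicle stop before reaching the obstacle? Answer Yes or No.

a = 0.76 × 9.8 = 7.448 m/s².
Reaction distance = 14.3000 × 1.63 = 23.309 m.
Braking distance = v²/(2a) = 204.490 / 14.896 = 13.728 m.
Total stopping distance = 23.309 + 13.728 = 37.037 m, vs 22 m available — it cannot stop in time and overshoots by 37.037 − 22 = 15.037 m.

No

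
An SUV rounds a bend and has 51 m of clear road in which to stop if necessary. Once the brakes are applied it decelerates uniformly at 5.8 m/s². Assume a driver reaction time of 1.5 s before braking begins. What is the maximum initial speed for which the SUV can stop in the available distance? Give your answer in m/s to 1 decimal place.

Maximum speed ≈ 17.1 m/s

Stopping distance: v·t_r + v²/(2a) = 51 with t_r = 1.5 s and a = 5.800 m/s².
So v² + 17.400 v − 591.60 = 0.
Positive root: v = −a·t_r + √((a·t_r)² + 2a·d) = −8.700 + √(75.690 + 591.60) = 17.1320 m/s.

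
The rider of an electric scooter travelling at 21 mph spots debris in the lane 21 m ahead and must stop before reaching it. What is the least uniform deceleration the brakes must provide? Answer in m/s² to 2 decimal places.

21 mph × 0.44704 = 9.3878 m/s.
v² = 2a·d ⇒ a = v²/(2d) = 9.3878² / (2 × 21.000) = 88.131 / 42.000 = 2.0984 m/s².

Required deceleration ≈ 2.10 m/s²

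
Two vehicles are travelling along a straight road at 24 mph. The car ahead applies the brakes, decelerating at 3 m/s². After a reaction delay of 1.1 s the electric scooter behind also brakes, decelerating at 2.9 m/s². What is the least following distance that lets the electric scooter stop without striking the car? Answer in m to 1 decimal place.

Minimum gap ≈ 12.5 m

24 mph × 0.44704 = 10.7290 m/s.
Leader travels v²/(2a_L) = 115.111 / 6.000 = 19.185 m before stopping.
Follower covers v·t_r = 10.7290 × 1.1 = 11.802 m while reacting, then v²/(2a_F) = 115.111 / 5.800 = 19.847 m while braking, for a total of 11.802 + 19.847 = 31.649 m.
Since a_F ≤ a_L and the follower starts braking later, the follower is never slower than the leader, so the closest approach is when both have stopped.
Minimum gap = 31.649 − 19.185 = 12.464 m.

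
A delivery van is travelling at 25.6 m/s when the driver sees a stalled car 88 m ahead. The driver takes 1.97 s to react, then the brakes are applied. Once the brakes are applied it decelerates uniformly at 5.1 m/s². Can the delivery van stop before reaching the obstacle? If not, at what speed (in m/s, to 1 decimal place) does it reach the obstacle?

No — it strikes the obstacle at 16.5 m/s

Reaction distance = 25.6000 × 1.97 = 50.432 m.
Braking distance needed to stop: v²/(2a) = 655.360 / 10.200 = 64.251 m, so total needed = 50.432 + 64.251 = 114.683 m > 88 m — it cannot stop.
Distance remaining when braking begins: 88 − 50.432 = 37.568 m.
v² = v₀² − 2a·d = 655.360 − 2 × 5.100 × 37.568 = 272.166 m²/s².
v = √272.166 = 16.497 m/s.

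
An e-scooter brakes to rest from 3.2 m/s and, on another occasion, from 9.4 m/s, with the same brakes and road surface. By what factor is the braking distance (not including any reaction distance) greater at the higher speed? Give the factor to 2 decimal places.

Factor ≈ 8.63

Braking distance d = v²/(2a), so with a fixed, d ∝ v².
Factor = (9.4/3.2)² = 2.9375² = 8.6289.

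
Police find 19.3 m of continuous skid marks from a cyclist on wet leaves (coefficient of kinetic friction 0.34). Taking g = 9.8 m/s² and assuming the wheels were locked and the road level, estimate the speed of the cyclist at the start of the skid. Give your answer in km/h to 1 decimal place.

Deceleration a = μg = 0.34 × 9.8 = 3.332 m/s².
v = √(2a·d) = √(2 × 3.332 × 19.3) = √128.615 = 11.3409 m/s.
= 11.3409 × 3.6 = 40.827 km/h.

Initial speed ≈ 40.8 km/h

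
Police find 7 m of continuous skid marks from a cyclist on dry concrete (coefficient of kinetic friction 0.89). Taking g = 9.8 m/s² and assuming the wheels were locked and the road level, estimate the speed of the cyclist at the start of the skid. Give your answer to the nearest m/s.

Deceleration a = μg = 0.89 × 9.8 = 8.722 m/s².
v = √(2a·d) = √(2 × 8.722 × 7) = √122.108 = 11.0502 m/s.

Initial speed ≈ 11 m/s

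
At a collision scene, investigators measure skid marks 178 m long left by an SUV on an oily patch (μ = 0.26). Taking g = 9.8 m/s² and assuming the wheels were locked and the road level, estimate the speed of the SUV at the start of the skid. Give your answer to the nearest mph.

Deceleration a = μg = 0.26 × 9.8 = 2.548 m/s².
v = √(2a·d) = √(2 × 2.548 × 178) = √907.088 = 30.1179 m/s.
= 30.1179 ÷ 0.44704 = 67.372 mph.

Initial speed ≈ 67 mph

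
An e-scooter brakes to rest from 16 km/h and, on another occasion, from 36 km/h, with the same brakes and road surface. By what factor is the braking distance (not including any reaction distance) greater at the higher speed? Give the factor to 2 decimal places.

Braking distance d = v²/(2a), so with a fixed, d ∝ v².
Factor = (36/16)² = 2.2500² = 5.0625.

Factor ≈ 5.06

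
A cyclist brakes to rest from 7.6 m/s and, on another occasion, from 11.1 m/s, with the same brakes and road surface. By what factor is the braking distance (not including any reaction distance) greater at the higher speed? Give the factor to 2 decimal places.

Braking distance d = v²/(2a), so with a fixed, d ∝ v².
Factor = (11.1/7.6)² = 1.4605² = 2.1331.

Factor ≈ 2.13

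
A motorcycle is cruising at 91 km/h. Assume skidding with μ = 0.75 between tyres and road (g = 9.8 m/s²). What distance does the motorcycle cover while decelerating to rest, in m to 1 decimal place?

91 km/h ÷ 3.6 = 25.2778 m/s.
a = μg = 0.75 × 9.8 = 7.350 m/s².
Braking distance = v²/(2a) = 25.2778² / (2 × 7.350) = 638.967 / 14.700 = 43.467 m.

Braking distance ≈ 43.5 m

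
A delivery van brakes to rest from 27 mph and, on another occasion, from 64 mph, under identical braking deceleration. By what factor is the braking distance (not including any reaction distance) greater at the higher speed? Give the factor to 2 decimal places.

Factor ≈ 5.62

Braking distance d = v²/(2a), so with a fixed, d ∝ v².
Factor = (64/27)² = 2.3704² = 5.6188.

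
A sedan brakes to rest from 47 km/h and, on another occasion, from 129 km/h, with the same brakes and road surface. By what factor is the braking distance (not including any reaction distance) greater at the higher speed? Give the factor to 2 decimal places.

Braking distance d = v²/(2a), so with a fixed, d ∝ v².
Factor = (129/47)² = 2.7447² = 7.5334.

Factor ≈ 7.53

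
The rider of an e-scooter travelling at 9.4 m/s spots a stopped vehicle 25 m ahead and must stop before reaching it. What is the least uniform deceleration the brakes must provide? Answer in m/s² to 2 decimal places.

v² = 2a·d ⇒ a = v²/(2d) = 9.4000² / (2 × 25.000) = 88.360 / 50.000 = 1.7672 m/s².

Required deceleration ≈ 1.77 m/s²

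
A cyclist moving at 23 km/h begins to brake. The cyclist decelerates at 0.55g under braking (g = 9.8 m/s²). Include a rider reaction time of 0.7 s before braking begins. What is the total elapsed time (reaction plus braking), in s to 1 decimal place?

23 km/h ÷ 3.6 = 6.3889 m/s.
a = 0.55 × 9.8 = 5.390 m/s².
Braking time = v/a = 6.3889 / 5.390 = 1.185 s.
Total = 0.7 + 1.185 = 1.885 s.

Total time ≈ 1.9 s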